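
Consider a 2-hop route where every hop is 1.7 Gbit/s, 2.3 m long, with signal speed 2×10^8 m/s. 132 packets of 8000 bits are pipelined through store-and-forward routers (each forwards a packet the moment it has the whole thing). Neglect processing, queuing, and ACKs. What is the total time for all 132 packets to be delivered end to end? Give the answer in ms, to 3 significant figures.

Per-hop transmission t_tx = L/R = 8000/1700000000 = 0.00470588 ms.
Per-hop propagation t_prop = 2.3/200000000 = 1.15e-05 ms.
Pipeline fill: first packet needs 2·t_tx to clear all hops; remaining 131 packets each add one t_tx.
Total = (2+132-1)·t_tx + 2·t_prop = 133·0.00470588 + 2·1.15e-05 = 0.626 ms.

0.626 ms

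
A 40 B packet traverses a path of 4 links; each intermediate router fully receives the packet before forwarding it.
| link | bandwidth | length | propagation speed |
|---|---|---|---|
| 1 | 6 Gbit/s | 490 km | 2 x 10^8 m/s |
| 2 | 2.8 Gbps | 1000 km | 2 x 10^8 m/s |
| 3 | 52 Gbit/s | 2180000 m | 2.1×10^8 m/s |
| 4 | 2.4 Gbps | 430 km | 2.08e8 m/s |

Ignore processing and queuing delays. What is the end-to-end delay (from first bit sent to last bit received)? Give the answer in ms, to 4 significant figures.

L = 40 × 8 = 320 bits.
Transmission delays (L/R per hop): 5.33333e-05, 0.000114286, 6.15385e-06, 0.000133333 ms; sum = 0.000307106 ms.
Propagation delays (d/s per hop): 2.45, 5, 10.381, 2.06731 ms; sum = 19.8983 ms.
End-to-end = 19.90 ms.

19.90 ms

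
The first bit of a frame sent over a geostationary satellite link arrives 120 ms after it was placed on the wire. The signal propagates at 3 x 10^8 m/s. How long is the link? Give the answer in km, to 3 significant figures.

d = s × t_prop = 300000000 × 0.12 = 36000 km.

36000 km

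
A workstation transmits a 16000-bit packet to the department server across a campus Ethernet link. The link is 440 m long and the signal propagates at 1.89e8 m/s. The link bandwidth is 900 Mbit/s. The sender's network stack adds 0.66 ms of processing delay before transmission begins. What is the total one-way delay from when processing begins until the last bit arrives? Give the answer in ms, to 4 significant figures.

Transmission delay = L/R = 16000 / 900000000 = 0.0177778 ms.
Propagation delay = d/s = 440 m / 189000000 m/s = 0.00232804 ms.
Plus processing delay 0.66 ms = 0.66 ms.
Total = 0.6801 ms.

0.6801 ms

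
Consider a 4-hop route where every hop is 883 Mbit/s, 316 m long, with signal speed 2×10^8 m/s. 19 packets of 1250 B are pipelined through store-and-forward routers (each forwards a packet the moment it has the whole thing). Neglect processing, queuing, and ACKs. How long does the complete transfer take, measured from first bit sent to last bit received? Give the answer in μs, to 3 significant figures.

255 μs

Per-hop transmission t_tx = L/R = 10000/883000000 = 11.325 μs.
Per-hop propagation t_prop = 316/200000000 = 1.58 μs.
Pipeline fill: first packet needs 4·t_tx to clear all hops; remaining 18 packets each add one t_tx.
Total = (4+19-1)·t_tx + 4·t_prop = 22·11.325 + 4·1.58 = 255 μs.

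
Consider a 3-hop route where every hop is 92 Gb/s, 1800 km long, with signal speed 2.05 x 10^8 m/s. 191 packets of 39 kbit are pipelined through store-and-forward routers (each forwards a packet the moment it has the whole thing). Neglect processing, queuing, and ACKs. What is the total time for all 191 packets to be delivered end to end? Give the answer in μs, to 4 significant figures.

26420 μs

Per-hop transmission t_tx = L/R = 39000/92000000000 = 0.423913 μs.
Per-hop propagation t_prop = 1800000/2.05e+08 = 8780.49 μs.
Pipeline fill: first packet needs 3·t_tx to clear all hops; remaining 190 packets each add one t_tx.
Total = (3+191-1)·t_tx + 3·t_prop = 193·0.423913 + 3·8780.49 = 26420 μs.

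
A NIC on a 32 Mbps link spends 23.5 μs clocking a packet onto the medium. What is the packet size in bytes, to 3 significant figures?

L = R × t_tx = 32000000 b/s × 2.35e-05 s = 752 bits.
In bytes: 752 / 8 = 94.0 bytes.

94.0 bytes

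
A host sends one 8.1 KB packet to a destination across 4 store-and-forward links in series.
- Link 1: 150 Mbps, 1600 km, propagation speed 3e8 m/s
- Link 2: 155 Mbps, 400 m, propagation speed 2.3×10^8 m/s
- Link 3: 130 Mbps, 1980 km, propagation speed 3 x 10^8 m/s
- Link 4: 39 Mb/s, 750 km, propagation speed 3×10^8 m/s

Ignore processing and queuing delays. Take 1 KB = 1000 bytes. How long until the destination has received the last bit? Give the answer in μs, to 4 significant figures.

17450 μs

L = 64800 bits.
Transmission delays (L/R per hop): 432, 418.065, 498.462, 1661.54 μs; sum = 3010.06 μs.
Propagation delays (d/s per hop): 5333.33, 1.73913, 6600, 2500 μs; sum = 14435.1 μs.
End-to-end = 17450 μs.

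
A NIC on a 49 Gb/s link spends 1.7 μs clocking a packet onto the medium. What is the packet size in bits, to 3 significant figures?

83300 bits

L = R × t_tx = 49000000000 b/s × 1.7e-06 s = 83300 bits.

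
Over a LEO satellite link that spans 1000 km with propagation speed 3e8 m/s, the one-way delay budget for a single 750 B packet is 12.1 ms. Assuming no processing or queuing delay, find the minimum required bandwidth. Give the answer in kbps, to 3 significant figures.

L = 6000 bits.
Propagation delay = 1000000 / 300000000 = 3.33333 ms.
Transmission budget = 12.1 − 3.33333 = 8.76667 ms.
R ≥ L / t_tx = 6000 bits / 0.00876667 s = 684 kbps.

684 kbps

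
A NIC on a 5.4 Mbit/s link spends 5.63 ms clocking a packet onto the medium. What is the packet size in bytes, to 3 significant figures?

3800 bytes

L = R × t_tx = 5400000 b/s × 0.00563 s = 30402 bits.
In bytes: 30402 / 8 = 3800 bytes.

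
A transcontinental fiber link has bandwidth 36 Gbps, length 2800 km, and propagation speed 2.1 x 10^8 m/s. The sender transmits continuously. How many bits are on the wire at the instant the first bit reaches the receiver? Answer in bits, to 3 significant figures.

Propagation delay = 2800000 / 210000000 = 0.0133333 s.
BDP = R × t_prop = 36000000000 × 0.0133333 = 480000000 bits.

480000000 bits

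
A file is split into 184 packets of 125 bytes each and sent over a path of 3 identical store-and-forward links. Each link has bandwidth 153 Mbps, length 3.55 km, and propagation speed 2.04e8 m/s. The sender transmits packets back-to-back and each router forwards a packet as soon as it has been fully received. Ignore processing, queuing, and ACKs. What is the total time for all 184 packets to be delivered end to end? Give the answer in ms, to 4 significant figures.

1.268 ms

Per-hop transmission t_tx = L/R = 1000/153000000 = 0.00653595 ms.
Per-hop propagation t_prop = 3550/204000000 = 0.017402 ms.
Pipeline fill: first packet needs 3·t_tx to clear all hops; remaining 183 packets each add one t_tx.
Total = (3+184-1)·t_tx + 3·t_prop = 186·0.00653595 + 3·0.017402 = 1.268 ms.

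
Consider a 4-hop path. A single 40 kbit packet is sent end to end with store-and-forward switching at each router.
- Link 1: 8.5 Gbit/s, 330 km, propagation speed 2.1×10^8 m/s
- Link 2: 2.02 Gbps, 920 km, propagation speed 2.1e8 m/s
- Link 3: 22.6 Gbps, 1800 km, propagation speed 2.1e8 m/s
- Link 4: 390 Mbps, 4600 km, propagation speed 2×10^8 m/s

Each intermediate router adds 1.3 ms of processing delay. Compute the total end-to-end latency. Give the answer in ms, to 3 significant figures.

L = 40000 bits.
Transmission delays (L/R per hop): 0.00470588, 0.019802, 0.00176991, 0.102564 ms; sum = 0.128842 ms.
Propagation delays (d/s per hop): 1.57143, 4.38095, 8.57143, 23 ms; sum = 37.5238 ms.
Processing at 3 router(s): 3 × 1.3 ms = 3.9 ms.
End-to-end = 41.6 ms.

41.6 ms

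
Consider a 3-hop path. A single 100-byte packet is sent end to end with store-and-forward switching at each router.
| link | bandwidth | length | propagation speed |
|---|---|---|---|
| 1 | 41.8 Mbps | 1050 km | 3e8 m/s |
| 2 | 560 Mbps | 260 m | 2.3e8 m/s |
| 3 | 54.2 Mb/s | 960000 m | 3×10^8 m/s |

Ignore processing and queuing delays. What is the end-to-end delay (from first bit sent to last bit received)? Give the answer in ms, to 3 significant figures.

L = 100 × 8 = 800 bits.
Transmission delays (L/R per hop): 0.0191388, 0.00142857, 0.0147601 ms; sum = 0.0353275 ms.
Propagation delays (d/s per hop): 3.5, 0.00113043, 3.2 ms; sum = 6.70113 ms.
End-to-end = 6.74 ms.

6.74 ms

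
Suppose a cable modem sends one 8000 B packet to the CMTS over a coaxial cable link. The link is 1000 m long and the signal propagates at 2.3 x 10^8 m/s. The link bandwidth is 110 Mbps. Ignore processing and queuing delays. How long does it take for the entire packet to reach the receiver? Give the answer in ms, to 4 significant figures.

0.5862 ms

L = 8000 × 8 = 64000 bits.
Transmission delay = L/R = 64000 / 110000000 = 0.581818 ms.
Propagation delay = d/s = 1000 m / 2.3e+08 m/s = 0.00434783 ms.
Total = 0.5862 ms.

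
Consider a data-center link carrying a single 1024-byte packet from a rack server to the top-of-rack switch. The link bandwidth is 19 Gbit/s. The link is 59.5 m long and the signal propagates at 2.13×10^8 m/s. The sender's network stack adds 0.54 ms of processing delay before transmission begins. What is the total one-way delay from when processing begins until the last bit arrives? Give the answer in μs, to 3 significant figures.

541 μs

L = 1024 × 8 = 8192 bits.
Transmission delay = L/R = 8192 / 19000000000 = 0.431158 μs.
Propagation delay = d/s = 59.5 m / 213000000 m/s = 0.279343 μs.
Plus processing delay 0.54 ms = 540 μs.
Total = 541 μs.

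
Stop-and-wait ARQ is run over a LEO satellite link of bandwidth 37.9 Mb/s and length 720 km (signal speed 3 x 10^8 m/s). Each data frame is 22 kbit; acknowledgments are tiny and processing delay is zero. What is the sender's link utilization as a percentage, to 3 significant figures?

10.8 %

t_tx = L/R = 22000/37900000 = 0.000580475 s.
t_prop = 720000/300000000 = 0.0024 s; RTT = 0.0048 s.
Cycle = t_tx + RTT = 0.00538047 s.
Utilization = t_tx / cycle = 0.000580475/0.00538047 = 10.8 %.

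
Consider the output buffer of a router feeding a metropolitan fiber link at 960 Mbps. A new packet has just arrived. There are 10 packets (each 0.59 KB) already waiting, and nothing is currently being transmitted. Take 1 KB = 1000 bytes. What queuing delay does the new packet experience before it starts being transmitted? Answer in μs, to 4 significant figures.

Each queued packet: L/R = 4720/960000000 = 4.91667 μs.
10 queued → 49.1667 μs.
Queuing delay = 49.17 μs.

49.17 μs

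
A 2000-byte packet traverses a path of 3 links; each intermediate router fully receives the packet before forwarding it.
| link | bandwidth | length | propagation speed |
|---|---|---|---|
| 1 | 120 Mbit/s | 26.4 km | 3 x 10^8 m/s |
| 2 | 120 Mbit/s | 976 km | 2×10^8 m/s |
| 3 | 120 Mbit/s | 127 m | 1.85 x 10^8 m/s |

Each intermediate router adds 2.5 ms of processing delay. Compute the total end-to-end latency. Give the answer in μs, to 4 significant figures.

10370 μs

L = 2000 × 8 = 16000 bits.
Transmission delay per hop = L/R = 16000/120000000 = 133.333 μs; 3 hops → 400 μs.
Propagation delays (d/s per hop): 88, 4880, 0.686486 μs; sum = 4968.69 μs.
Processing at 2 router(s): 2 × 2.5 ms = 5000 μs.
End-to-end = 10370 μs.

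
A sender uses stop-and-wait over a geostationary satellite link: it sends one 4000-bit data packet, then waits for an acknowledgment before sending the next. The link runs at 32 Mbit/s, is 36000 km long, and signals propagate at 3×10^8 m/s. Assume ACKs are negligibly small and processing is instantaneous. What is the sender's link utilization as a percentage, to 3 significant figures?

0.0521 %

t_tx = L/R = 4000/32000000 = 0.000125 s.
t_prop = 36000000/300000000 = 0.12 s; RTT = 0.24 s.
Cycle = t_tx + RTT = 0.240125 s.
Utilization = t_tx / cycle = 0.000125/0.240125 = 0.0521 %.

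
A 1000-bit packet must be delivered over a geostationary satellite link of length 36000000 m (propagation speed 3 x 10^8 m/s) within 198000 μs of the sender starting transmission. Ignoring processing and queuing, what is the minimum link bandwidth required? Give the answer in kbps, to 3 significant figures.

Propagation delay = 36000000 / 300000000 = 120000 μs.
Transmission budget = 198000 − 120000 = 78000 μs.
R ≥ L / t_tx = 1000 bits / 0.078 s = 12.8 kbps.

12.8 kbps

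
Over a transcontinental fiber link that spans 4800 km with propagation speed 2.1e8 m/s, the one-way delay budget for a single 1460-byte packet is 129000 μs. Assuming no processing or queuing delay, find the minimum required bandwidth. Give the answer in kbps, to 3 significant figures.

110 kbps

L = 11680 bits.
Propagation delay = 4800000 / 210000000 = 22857.1 μs.
Transmission budget = 129000 − 22857.1 = 106143 μs.
R ≥ L / t_tx = 11680 bits / 0.106143 s = 110 kbps.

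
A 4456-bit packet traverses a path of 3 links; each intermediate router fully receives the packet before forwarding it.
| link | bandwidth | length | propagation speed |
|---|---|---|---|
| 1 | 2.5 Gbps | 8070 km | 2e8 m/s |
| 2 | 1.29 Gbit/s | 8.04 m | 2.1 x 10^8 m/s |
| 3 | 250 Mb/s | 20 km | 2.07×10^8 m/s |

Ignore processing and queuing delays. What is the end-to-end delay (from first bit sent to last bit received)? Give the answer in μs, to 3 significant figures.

40500 μs

Transmission delays (L/R per hop): 1.7824, 3.45426, 17.824 μs; sum = 23.0607 μs.
Propagation delays (d/s per hop): 40350, 0.0382857, 96.6184 μs; sum = 40446.7 μs.
End-to-end = 40500 μs.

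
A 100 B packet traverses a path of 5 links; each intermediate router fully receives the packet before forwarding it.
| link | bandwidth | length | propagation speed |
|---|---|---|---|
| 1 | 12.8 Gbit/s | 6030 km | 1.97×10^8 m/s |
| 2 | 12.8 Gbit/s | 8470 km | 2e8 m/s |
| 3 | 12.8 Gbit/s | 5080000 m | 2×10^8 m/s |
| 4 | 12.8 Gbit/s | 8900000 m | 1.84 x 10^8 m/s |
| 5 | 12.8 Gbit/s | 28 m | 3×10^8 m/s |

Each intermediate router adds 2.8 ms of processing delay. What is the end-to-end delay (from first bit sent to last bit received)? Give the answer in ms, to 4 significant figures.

L = 100 × 8 = 800 bits.
Transmission delay per hop = L/R = 800/12800000000 = 6.25e-05 ms; 5 hops → 0.0003125 ms.
Propagation delays (d/s per hop): 30.6091, 42.35, 25.4, 48.3696, 9.33333e-05 ms; sum = 146.729 ms.
Processing at 4 router(s): 4 × 2.8 ms = 11.2 ms.
End-to-end = 157.9 ms.

157.9 ms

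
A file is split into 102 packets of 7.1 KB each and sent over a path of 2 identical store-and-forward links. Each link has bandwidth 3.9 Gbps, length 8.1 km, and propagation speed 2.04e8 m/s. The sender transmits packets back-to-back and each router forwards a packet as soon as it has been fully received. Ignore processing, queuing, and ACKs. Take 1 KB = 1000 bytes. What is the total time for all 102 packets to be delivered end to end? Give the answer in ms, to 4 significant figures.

Per-hop transmission t_tx = L/R = 56800/3900000000 = 0.0145641 ms.
Per-hop propagation t_prop = 8100/204000000 = 0.0397059 ms.
Pipeline fill: first packet needs 2·t_tx to clear all hops; remaining 101 packets each add one t_tx.
Total = (2+102-1)·t_tx + 2·t_prop = 103·0.0145641 + 2·0.0397059 = 1.580 ms.

1.580 ms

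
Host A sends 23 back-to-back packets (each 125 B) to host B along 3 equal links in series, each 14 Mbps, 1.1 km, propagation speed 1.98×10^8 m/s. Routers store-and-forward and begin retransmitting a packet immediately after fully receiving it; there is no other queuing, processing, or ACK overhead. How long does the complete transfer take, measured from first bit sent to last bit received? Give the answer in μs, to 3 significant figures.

1800 μs

Per-hop transmission t_tx = L/R = 1000/14000000 = 71.4286 μs.
Per-hop propagation t_prop = 1100/198000000 = 5.55556 μs.
Pipeline fill: first packet needs 3·t_tx to clear all hops; remaining 22 packets each add one t_tx.
Total = (3+23-1)·t_tx + 3·t_prop = 25·71.4286 + 3·5.55556 = 1800 μs.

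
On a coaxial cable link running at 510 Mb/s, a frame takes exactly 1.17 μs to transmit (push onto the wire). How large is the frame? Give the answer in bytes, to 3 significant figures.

L = R × t_tx = 510000000 b/s × 1.17e-06 s = 596.7 bits.
In bytes: 596.7 / 8 = 74.6 bytes.

74.6 bytes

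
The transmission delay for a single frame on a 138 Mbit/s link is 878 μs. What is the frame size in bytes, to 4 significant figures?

L = R × t_tx = 138000000 b/s × 0.000878 s = 121164 bits.
In bytes: 121164 / 8 = 15150 bytes.

15150 bytes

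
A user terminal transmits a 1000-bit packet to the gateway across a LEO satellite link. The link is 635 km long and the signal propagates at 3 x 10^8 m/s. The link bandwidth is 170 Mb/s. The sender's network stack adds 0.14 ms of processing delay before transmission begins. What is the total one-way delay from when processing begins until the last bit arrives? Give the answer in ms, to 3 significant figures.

Transmission delay = L/R = 1000 / 170000000 = 0.00588235 ms.
Propagation delay = d/s = 635000 m / 300000000 m/s = 2.11667 ms.
Plus processing delay 0.14 ms = 0.14 ms.
Total = 2.26 ms.

2.26 ms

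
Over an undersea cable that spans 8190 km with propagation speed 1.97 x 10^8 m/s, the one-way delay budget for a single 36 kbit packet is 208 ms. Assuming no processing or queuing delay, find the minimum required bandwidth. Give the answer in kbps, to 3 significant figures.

Propagation delay = 8190000 / 197000000 = 41.5736 ms.
Transmission budget = 208 − 41.5736 = 166.426 ms.
R ≥ L / t_tx = 36000 bits / 0.166426 s = 216 kbps.

216 kbps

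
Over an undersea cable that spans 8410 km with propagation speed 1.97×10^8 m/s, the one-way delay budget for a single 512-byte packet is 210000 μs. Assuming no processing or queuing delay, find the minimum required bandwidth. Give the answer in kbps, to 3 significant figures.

L = 4096 bits.
Propagation delay = 8410000 / 197000000 = 42690.4 μs.
Transmission budget = 210000 − 42690.4 = 167310 μs.
R ≥ L / t_tx = 4096 bits / 0.16731 s = 24.5 kbps.

24.5 kbps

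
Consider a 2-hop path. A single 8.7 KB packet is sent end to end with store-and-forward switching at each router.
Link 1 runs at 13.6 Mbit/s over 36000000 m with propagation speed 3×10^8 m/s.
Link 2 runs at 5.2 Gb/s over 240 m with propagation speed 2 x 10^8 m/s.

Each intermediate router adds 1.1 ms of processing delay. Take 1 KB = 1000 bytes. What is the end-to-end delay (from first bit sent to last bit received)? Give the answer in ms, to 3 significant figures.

126 ms

L = 69600 bits.
Transmission delays (L/R per hop): 5.11765, 0.0133846 ms; sum = 5.13103 ms.
Propagation delays (d/s per hop): 120, 0.0012 ms; sum = 120.001 ms.
Processing at 1 router(s): 1 × 1.1 ms = 1.1 ms.
End-to-end = 126 ms.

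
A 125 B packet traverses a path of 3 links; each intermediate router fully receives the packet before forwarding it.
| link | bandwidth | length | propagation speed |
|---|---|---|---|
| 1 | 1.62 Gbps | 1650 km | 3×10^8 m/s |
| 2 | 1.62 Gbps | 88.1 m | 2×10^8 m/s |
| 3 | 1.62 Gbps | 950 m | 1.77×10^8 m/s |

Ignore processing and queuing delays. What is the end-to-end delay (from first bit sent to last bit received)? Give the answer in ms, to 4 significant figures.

5.508 ms

L = 125 × 8 = 1000 bits.
Transmission delay per hop = L/R = 1000/1620000000 = 0.000617284 ms; 3 hops → 0.00185185 ms.
Propagation delays (d/s per hop): 5.5, 0.0004405, 0.00536723 ms; sum = 5.50581 ms.
End-to-end = 5.508 ms.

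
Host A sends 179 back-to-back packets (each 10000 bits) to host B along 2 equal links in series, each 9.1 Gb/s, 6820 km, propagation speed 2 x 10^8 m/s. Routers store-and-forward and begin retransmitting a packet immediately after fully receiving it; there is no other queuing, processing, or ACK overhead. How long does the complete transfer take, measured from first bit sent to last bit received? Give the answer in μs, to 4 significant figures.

68400 μs

Per-hop transmission t_tx = L/R = 10000/9100000000 = 1.0989 μs.
Per-hop propagation t_prop = 6820000/200000000 = 34100 μs.
Pipeline fill: first packet needs 2·t_tx to clear all hops; remaining 178 packets each add one t_tx.
Total = (2+179-1)·t_tx + 2·t_prop = 180·1.0989 + 2·34100 = 68400 μs.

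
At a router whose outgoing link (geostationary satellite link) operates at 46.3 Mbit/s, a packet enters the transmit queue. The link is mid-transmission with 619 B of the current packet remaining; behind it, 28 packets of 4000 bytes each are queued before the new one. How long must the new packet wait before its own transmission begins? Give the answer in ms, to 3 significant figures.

Each queued packet: L/R = 32000/46300000 = 0.691145 ms.
28 queued → 19.3521 ms.
Plus remaining 4952 bits of current packet: 0.106955 ms.
Queuing delay = 19.5 ms.

19.5 ms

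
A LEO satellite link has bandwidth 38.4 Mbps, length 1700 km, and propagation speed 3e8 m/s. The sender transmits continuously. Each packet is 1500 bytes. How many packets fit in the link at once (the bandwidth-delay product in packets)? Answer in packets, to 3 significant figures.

18.1 packets

Propagation delay = 1700000 / 300000000 = 0.00566667 s.
BDP = R × t_prop = 38400000 × 0.00566667 = 217600 bits.
In packets of 12000 bits: 18.1 packets.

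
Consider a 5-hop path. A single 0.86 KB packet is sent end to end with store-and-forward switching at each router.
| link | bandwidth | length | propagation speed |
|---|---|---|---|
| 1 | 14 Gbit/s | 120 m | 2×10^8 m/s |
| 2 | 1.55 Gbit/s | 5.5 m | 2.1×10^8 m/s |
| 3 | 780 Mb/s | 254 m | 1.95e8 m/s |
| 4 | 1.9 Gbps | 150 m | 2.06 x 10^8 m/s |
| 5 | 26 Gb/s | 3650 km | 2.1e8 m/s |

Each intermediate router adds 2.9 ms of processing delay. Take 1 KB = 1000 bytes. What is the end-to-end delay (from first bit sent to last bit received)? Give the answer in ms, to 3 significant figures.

29.0 ms

L = 6880 bits.
Transmission delays (L/R per hop): 0.000491429, 0.00443871, 0.00882051, 0.00362105, 0.000264615 ms; sum = 0.0176363 ms.
Propagation delays (d/s per hop): 0.0006, 2.61905e-05, 0.00130256, 0.000728155, 17.381 ms; sum = 17.3836 ms.
Processing at 4 router(s): 4 × 2.9 ms = 11.6 ms.
End-to-end = 29.0 ms.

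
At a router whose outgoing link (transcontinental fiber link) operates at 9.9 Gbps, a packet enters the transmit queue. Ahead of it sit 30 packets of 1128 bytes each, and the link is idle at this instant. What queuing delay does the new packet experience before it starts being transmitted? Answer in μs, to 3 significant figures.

27.3 μs

Each queued packet: L/R = 9024/9900000000 = 0.911515 μs.
30 queued → 27.3455 μs.
Queuing delay = 27.3 μs.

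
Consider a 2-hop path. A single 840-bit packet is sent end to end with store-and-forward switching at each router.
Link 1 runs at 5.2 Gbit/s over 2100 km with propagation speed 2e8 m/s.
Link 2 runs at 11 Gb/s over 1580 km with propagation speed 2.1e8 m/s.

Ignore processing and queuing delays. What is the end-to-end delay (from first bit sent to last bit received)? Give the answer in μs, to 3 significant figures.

Transmission delays (L/R per hop): 0.161538, 0.0763636 μs; sum = 0.237902 μs.
Propagation delays (d/s per hop): 10500, 7523.81 μs; sum = 18023.8 μs.
End-to-end = 18000 μs.

18000 μs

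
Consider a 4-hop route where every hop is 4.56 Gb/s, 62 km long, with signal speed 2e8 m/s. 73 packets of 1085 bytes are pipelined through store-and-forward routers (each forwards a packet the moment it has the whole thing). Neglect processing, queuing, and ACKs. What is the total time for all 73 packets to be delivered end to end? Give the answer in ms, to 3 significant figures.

Per-hop transmission t_tx = L/R = 8680/4560000000 = 0.00190351 ms.
Per-hop propagation t_prop = 62000/200000000 = 0.31 ms.
Pipeline fill: first packet needs 4·t_tx to clear all hops; remaining 72 packets each add one t_tx.
Total = (4+73-1)·t_tx + 4·t_prop = 76·0.00190351 + 4·0.31 = 1.38 ms.

1.38 ms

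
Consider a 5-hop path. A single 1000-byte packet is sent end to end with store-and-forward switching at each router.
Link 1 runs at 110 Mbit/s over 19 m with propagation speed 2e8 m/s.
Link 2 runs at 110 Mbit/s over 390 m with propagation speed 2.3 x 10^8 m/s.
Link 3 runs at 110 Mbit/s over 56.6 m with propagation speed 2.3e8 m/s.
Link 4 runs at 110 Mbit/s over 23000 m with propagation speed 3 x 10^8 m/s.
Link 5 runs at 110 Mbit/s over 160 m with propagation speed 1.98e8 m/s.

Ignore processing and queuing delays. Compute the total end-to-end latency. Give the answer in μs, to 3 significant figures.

443 μs

L = 1000 × 8 = 8000 bits.
Transmission delay per hop = L/R = 8000/110000000 = 72.7273 μs; 5 hops → 363.636 μs.
Propagation delays (d/s per hop): 0.095, 1.69565, 0.246087, 76.6667, 0.808081 μs; sum = 79.5115 μs.
End-to-end = 443 μs.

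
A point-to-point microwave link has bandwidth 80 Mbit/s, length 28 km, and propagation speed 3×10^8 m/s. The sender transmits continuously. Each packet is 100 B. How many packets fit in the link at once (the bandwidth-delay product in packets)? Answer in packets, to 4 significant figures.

9.333 packets

Propagation delay = 28000 / 300000000 = 9.33333e-05 s.
BDP = R × t_prop = 80000000 × 9.33333e-05 = 7466.67 bits.
In packets of 800 bits: 9.333 packets.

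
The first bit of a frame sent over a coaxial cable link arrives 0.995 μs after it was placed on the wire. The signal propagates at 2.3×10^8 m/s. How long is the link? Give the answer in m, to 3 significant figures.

229 m

d = s × t_prop = 2.3e+08 × 9.95e-07 = 229 m.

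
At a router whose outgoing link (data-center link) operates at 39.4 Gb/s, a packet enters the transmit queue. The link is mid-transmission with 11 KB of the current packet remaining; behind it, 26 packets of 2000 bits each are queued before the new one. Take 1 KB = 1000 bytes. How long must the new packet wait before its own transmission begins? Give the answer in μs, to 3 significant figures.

Each queued packet: L/R = 2000/39400000000 = 0.0507614 μs.
26 queued → 1.3198 μs.
Plus remaining 88000 bits of current packet: 2.2335 μs.
Queuing delay = 3.55 μs.

3.55 μs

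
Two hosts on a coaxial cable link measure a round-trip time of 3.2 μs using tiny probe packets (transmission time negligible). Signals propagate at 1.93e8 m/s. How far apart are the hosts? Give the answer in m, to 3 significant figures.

309 m

One-way propagation = RTT/2 = 1.6 μs.
d = s × t = 193000000 × 1.6e-06 = 309 m.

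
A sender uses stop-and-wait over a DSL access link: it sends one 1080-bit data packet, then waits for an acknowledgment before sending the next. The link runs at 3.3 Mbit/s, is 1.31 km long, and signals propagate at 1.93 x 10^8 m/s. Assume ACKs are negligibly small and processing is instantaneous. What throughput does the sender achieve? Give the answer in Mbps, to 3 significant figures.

3.17 Mbps

t_tx = L/R = 1080/3300000 = 0.000327273 s.
t_prop = 1310/193000000 = 6.78756e-06 s; RTT = 1.35751e-05 s.
Cycle = t_tx + RTT = 0.000340848 s.
Throughput = L / cycle = 1080 / 0.000340848 = 3.17 Mbps.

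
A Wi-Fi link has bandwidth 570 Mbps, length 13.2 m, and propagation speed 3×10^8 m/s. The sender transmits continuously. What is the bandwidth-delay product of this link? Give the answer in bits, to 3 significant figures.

25.1 bits

Propagation delay = 13.2 / 300000000 = 4.4e-08 s.
BDP = R × t_prop = 570000000 × 4.4e-08 = 25.08 bits.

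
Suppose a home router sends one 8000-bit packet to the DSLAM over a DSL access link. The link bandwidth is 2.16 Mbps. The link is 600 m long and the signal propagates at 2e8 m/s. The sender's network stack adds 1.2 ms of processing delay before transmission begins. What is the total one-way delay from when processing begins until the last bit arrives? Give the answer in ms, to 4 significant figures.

4.907 ms

Transmission delay = L/R = 8000 / 2160000 = 3.7037 ms.
Propagation delay = d/s = 600 m / 200000000 m/s = 0.003 ms.
Plus processing delay 1.2 ms = 1.2 ms.
Total = 4.907 ms.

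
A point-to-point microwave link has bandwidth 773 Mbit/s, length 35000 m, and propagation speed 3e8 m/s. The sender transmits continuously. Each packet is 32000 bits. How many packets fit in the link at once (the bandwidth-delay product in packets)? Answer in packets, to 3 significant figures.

Propagation delay = 35000 / 300000000 = 0.000116667 s.
BDP = R × t_prop = 773000000 × 0.000116667 = 90183.3 bits.
In packets of 32000 bits: 2.82 packets.

2.82 packets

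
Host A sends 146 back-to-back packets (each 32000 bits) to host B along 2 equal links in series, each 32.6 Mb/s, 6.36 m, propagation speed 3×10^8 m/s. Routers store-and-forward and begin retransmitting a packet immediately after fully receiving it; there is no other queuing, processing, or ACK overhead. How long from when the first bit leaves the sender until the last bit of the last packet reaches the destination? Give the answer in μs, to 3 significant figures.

144000 μs

Per-hop transmission t_tx = L/R = 32000/32600000 = 981.595 μs.
Per-hop propagation t_prop = 6.36/300000000 = 0.0212 μs.
Pipeline fill: first packet needs 2·t_tx to clear all hops; remaining 145 packets each add one t_tx.
Total = (2+146-1)·t_tx + 2·t_prop = 147·981.595 + 2·0.0212 = 144000 μs.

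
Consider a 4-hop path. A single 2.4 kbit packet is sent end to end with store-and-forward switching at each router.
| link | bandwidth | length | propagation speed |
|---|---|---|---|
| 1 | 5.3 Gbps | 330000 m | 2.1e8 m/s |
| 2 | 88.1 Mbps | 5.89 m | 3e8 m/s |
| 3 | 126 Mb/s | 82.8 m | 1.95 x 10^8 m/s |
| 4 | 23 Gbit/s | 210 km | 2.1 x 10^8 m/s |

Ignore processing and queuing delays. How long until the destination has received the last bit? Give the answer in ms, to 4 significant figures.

2.619 ms

L = 2400 bits.
Transmission delays (L/R per hop): 0.00045283, 0.0272418, 0.0190476, 0.000104348 ms; sum = 0.0468466 ms.
Propagation delays (d/s per hop): 1.57143, 1.96333e-05, 0.000424615, 1 ms; sum = 2.57187 ms.
End-to-end = 2.619 ms.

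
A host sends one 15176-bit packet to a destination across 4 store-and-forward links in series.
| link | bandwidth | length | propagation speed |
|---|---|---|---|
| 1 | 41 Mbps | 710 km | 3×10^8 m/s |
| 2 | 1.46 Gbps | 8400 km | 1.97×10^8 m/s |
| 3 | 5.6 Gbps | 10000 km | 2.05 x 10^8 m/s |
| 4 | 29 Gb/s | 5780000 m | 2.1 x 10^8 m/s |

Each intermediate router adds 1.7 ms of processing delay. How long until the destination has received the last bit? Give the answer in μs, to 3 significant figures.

127000 μs

Transmission delays (L/R per hop): 370.146, 10.3945, 2.71, 0.52331 μs; sum = 383.774 μs.
Propagation delays (d/s per hop): 2366.67, 42639.6, 48780.5, 27523.8 μs; sum = 121311 μs.
Processing at 3 router(s): 3 × 1.7 ms = 5100 μs.
End-to-end = 127000 μs.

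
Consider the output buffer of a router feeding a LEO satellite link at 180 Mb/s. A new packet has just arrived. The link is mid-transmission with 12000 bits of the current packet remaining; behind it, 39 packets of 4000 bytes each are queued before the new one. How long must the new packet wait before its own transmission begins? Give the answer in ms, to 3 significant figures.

7.00 ms

Each queued packet: L/R = 32000/180000000 = 0.177778 ms.
39 queued → 6.93333 ms.
Plus remaining 12000 bits of current packet: 0.0666667 ms.
Queuing delay = 7.00 ms.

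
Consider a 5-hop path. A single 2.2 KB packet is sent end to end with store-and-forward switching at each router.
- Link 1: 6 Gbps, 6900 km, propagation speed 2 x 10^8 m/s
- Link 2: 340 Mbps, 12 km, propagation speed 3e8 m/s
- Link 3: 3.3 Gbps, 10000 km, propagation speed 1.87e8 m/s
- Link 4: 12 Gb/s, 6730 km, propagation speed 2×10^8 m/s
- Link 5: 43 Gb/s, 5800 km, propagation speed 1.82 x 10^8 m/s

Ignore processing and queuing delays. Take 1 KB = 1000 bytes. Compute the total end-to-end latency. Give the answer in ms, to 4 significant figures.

153.6 ms

L = 17600 bits.
Transmission delays (L/R per hop): 0.00293333, 0.0517647, 0.00533333, 0.00146667, 0.000409302 ms; sum = 0.0619073 ms.
Propagation delays (d/s per hop): 34.5, 0.04, 53.4759, 33.65, 31.8681 ms; sum = 153.534 ms.
End-to-end = 153.6 ms.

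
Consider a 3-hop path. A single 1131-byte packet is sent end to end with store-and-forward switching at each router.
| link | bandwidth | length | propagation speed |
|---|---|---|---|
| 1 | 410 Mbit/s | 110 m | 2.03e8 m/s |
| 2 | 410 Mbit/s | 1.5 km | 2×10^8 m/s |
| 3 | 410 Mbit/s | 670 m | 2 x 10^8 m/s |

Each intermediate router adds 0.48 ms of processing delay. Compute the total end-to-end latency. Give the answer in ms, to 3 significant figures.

L = 1131 × 8 = 9048 bits.
Transmission delay per hop = L/R = 9048/410000000 = 0.0220683 ms; 3 hops → 0.0662049 ms.
Propagation delays (d/s per hop): 0.000541872, 0.0075, 0.00335 ms; sum = 0.0113919 ms.
Processing at 2 router(s): 2 × 0.48 ms = 0.96 ms.
End-to-end = 1.04 ms.

1.04 ms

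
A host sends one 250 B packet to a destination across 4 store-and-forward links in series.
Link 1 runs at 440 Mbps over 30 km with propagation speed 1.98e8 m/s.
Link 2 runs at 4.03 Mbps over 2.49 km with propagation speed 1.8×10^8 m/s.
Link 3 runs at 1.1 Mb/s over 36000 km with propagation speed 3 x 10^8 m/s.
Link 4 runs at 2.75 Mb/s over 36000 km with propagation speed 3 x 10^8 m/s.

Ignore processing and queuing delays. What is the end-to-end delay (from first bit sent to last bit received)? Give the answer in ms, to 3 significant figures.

L = 250 × 8 = 2000 bits.
Transmission delays (L/R per hop): 0.00454545, 0.496278, 1.81818, 0.727273 ms; sum = 3.04628 ms.
Propagation delays (d/s per hop): 0.151515, 0.0138333, 120, 120 ms; sum = 240.165 ms.
End-to-end = 243 ms.

243 ms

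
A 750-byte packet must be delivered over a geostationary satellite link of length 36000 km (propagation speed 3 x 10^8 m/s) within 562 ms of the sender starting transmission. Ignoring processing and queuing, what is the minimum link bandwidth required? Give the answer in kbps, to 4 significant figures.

13.57 kbps

L = 6000 bits.
Propagation delay = 36000000 / 300000000 = 120 ms.
Transmission budget = 562 − 120 = 442 ms.
R ≥ L / t_tx = 6000 bits / 0.442 s = 13.57 kbps.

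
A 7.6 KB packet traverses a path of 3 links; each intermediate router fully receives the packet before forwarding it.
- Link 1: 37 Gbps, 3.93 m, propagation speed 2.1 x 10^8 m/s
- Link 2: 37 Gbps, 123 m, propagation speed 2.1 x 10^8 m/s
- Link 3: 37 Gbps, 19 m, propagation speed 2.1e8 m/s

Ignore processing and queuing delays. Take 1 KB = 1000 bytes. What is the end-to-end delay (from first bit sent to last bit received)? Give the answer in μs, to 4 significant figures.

5.625 μs

L = 60800 bits.
Transmission delay per hop = L/R = 60800/37000000000 = 1.64324 μs; 3 hops → 4.92973 μs.
Propagation delays (d/s per hop): 0.0187143, 0.585714, 0.0904762 μs; sum = 0.694905 μs.
End-to-end = 5.625 μs.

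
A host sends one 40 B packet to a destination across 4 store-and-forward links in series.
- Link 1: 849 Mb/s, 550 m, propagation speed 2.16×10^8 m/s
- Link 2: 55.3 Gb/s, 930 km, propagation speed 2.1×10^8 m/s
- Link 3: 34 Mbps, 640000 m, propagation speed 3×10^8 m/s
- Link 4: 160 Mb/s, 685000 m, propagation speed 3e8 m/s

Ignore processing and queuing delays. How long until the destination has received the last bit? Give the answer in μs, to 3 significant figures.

8860 μs

L = 40 × 8 = 320 bits.
Transmission delays (L/R per hop): 0.376914, 0.00578662, 9.41176, 2 μs; sum = 11.7945 μs.
Propagation delays (d/s per hop): 2.5463, 4428.57, 2133.33, 2283.33 μs; sum = 8847.78 μs.
End-to-end = 8860 μs.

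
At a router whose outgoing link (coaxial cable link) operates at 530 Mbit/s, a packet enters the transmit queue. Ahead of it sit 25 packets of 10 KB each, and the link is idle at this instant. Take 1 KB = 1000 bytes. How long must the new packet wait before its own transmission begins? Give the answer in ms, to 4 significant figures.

Each queued packet: L/R = 80000/530000000 = 0.150943 ms.
25 queued → 3.77358 ms.
Queuing delay = 3.774 ms.

3.774 ms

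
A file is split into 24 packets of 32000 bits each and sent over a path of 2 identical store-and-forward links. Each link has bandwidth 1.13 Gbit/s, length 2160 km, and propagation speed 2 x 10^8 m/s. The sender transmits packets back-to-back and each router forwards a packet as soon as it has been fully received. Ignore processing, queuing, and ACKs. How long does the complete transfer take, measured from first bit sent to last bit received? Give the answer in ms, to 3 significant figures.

Per-hop transmission t_tx = L/R = 32000/1130000000 = 0.0283186 ms.
Per-hop propagation t_prop = 2160000/200000000 = 10.8 ms.
Pipeline fill: first packet needs 2·t_tx to clear all hops; remaining 23 packets each add one t_tx.
Total = (2+24-1)·t_tx + 2·t_prop = 25·0.0283186 + 2·10.8 = 22.3 ms.

22.3 ms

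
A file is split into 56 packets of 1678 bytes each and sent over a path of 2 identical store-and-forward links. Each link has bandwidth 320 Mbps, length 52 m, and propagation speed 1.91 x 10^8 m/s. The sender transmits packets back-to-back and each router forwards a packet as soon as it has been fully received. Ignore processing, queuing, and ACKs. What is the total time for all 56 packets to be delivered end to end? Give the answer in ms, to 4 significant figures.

Per-hop transmission t_tx = L/R = 13424/320000000 = 0.04195 ms.
Per-hop propagation t_prop = 52/191000000 = 0.000272251 ms.
Pipeline fill: first packet needs 2·t_tx to clear all hops; remaining 55 packets each add one t_tx.
Total = (2+56-1)·t_tx + 2·t_prop = 57·0.04195 + 2·0.000272251 = 2.392 ms.

2.392 ms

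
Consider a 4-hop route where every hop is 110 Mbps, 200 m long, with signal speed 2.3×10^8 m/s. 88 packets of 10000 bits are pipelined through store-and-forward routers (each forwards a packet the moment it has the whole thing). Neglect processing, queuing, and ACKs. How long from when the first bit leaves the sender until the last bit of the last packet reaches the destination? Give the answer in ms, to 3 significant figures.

8.28 ms

Per-hop transmission t_tx = L/R = 10000/110000000 = 0.0909091 ms.
Per-hop propagation t_prop = 200/2.3e+08 = 0.000869565 ms.
Pipeline fill: first packet needs 4·t_tx to clear all hops; remaining 87 packets each add one t_tx.
Total = (4+88-1)·t_tx + 4·t_prop = 91·0.0909091 + 4·0.000869565 = 8.28 ms.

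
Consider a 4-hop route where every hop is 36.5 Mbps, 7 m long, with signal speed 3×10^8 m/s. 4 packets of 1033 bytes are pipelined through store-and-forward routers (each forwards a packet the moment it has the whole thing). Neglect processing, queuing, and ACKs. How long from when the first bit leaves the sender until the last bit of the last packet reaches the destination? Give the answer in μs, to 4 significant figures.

Per-hop transmission t_tx = L/R = 8264/36500000 = 226.411 μs.
Per-hop propagation t_prop = 7/300000000 = 0.0233333 μs.
Pipeline fill: first packet needs 4·t_tx to clear all hops; remaining 3 packets each add one t_tx.
Total = (4+4-1)·t_tx + 4·t_prop = 7·226.411 + 4·0.0233333 = 1585 μs.

1585 μs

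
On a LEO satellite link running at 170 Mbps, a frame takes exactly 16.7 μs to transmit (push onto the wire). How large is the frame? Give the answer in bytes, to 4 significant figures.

L = R × t_tx = 170000000 b/s × 1.67e-05 s = 2839 bits.
In bytes: 2839 / 8 = 354.9 bytes.

354.9 bytes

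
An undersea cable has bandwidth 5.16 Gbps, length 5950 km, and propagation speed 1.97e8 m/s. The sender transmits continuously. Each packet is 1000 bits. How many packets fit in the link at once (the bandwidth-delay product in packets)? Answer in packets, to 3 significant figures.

156000 packets

Propagation delay = 5950000 / 197000000 = 0.030203 s.
BDP = R × t_prop = 5160000000 × 0.030203 = 155848000 bits.
In packets of 1000 bits: 156000 packets.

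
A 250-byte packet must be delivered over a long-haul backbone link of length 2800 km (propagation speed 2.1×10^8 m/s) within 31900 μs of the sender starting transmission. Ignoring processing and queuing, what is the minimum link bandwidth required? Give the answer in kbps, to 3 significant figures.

108 kbps

L = 2000 bits.
Propagation delay = 2800000 / 210000000 = 13333.3 μs.
Transmission budget = 31900 − 13333.3 = 18566.7 μs.
R ≥ L / t_tx = 2000 bits / 0.0185667 s = 108 kbps.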